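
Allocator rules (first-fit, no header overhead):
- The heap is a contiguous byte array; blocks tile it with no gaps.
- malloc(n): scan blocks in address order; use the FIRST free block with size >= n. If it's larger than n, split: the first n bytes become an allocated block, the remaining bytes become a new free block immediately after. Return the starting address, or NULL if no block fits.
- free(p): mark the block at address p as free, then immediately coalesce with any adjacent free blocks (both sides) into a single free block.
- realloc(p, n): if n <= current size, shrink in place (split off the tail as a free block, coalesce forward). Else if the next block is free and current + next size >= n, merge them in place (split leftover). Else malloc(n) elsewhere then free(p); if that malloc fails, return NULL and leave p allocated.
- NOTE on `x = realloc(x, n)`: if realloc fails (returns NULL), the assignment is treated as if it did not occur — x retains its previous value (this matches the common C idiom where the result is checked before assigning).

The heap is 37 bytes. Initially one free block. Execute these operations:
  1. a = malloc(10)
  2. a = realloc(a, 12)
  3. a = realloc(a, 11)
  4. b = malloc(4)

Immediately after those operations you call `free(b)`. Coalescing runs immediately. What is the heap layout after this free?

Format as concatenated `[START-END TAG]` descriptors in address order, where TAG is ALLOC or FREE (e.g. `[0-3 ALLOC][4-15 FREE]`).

Op 1: a = malloc(10) -> a = 0; heap: [0-9 ALLOC][10-36 FREE]
Op 2: a = realloc(a, 12) -> a = 0; heap: [0-11 ALLOC][12-36 FREE]
Op 3: a = realloc(a, 11) -> a = 0; heap: [0-10 ALLOC][11-36 FREE]
Op 4: b = malloc(4) -> b = 11; heap: [0-10 ALLOC][11-14 ALLOC][15-36 FREE]
free(b): b = 11 -> block [11-14 ALLOC]; mark free, coalesce with adjacent free neighbors -> [0-10 ALLOC][11-36 FREE]

Answer: [0-10 ALLOC][11-36 FREE]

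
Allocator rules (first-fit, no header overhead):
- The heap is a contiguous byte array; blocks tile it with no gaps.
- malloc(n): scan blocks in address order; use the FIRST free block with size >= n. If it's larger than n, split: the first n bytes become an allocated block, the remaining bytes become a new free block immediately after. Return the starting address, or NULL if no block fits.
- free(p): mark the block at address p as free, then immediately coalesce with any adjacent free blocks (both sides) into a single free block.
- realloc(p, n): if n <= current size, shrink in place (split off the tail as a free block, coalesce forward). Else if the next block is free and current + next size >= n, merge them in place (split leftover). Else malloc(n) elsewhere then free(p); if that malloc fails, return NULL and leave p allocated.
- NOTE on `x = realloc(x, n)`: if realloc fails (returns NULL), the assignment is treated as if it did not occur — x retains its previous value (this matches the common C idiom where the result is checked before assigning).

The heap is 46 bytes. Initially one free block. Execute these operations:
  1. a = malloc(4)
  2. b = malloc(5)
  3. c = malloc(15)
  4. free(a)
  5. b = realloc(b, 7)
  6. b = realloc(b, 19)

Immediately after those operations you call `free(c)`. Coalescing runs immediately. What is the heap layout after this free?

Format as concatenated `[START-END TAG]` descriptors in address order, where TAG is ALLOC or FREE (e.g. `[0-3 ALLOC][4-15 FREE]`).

Op 1: a = malloc(4) -> a = 0; heap: [0-3 ALLOC][4-45 FREE]
Op 2: b = malloc(5) -> b = 4; heap: [0-3 ALLOC][4-8 ALLOC][9-45 FREE]
Op 3: c = malloc(15) -> c = 9; heap: [0-3 ALLOC][4-8 ALLOC][9-23 ALLOC][24-45 FREE]
Op 4: free(a) -> (freed a); heap: [0-3 FREE][4-8 ALLOC][9-23 ALLOC][24-45 FREE]
Op 5: b = realloc(b, 7) -> b = 24; heap: [0-8 FREE][9-23 ALLOC][24-30 ALLOC][31-45 FREE]
Op 6: b = realloc(b, 19) -> b = 24; heap: [0-8 FREE][9-23 ALLOC][24-42 ALLOC][43-45 FREE]
free(c): c = 9 -> block [9-23 ALLOC]; mark free, coalesce with adjacent free neighbors -> [0-23 FREE][24-42 ALLOC][43-45 FREE]

Answer: [0-23 FREE][24-42 ALLOC][43-45 FREE]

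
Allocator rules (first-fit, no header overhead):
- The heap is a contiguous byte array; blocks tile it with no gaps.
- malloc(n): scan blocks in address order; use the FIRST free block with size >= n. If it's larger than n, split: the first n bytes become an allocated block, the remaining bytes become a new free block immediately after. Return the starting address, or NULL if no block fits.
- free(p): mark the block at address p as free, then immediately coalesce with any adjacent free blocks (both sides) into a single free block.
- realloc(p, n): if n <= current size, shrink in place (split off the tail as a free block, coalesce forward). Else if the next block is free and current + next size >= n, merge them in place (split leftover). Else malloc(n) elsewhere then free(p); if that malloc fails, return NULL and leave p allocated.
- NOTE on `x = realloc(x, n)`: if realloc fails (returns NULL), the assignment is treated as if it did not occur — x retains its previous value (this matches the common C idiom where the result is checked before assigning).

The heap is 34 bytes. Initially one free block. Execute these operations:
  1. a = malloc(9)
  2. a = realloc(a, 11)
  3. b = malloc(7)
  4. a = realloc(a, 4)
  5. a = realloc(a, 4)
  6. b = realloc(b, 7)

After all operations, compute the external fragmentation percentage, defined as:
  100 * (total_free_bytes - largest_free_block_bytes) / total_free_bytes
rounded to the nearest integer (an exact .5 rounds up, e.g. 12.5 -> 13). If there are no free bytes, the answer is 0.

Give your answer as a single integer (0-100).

Answer: 30

Derivation:
Op 1: a = malloc(9) -> a = 0; heap: [0-8 ALLOC][9-33 FREE]
Op 2: a = realloc(a, 11) -> a = 0; heap: [0-10 ALLOC][11-33 FREE]
Op 3: b = malloc(7) -> b = 11; heap: [0-10 ALLOC][11-17 ALLOC][18-33 FREE]
Op 4: a = realloc(a, 4) -> a = 0; heap: [0-3 ALLOC][4-10 FREE][11-17 ALLOC][18-33 FREE]
Op 5: a = realloc(a, 4) -> a = 0; heap: [0-3 ALLOC][4-10 FREE][11-17 ALLOC][18-33 FREE]
Op 6: b = realloc(b, 7) -> b = 11; heap: [0-3 ALLOC][4-10 FREE][11-17 ALLOC][18-33 FREE]
Free blocks: [7 16] total_free=23 largest=16 -> 100*(23-16)/23 = 700/23 ≈ 30.435 -> rounds to 30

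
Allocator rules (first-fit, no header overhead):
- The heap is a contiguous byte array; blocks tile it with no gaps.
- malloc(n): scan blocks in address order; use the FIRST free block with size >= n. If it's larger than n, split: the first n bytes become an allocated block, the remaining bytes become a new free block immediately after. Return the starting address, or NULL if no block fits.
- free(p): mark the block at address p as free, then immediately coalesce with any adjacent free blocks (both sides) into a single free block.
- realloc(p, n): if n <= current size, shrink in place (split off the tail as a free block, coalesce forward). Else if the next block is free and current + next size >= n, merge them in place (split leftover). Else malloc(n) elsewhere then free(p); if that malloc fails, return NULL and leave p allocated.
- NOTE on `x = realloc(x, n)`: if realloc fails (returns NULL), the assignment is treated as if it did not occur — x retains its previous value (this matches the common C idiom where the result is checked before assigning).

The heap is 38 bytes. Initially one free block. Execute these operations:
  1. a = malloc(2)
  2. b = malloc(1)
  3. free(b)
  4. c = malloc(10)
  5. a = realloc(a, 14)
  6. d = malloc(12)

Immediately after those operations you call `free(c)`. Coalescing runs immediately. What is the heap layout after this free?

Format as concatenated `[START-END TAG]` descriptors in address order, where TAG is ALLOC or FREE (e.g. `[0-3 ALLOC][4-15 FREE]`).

Answer: [0-11 FREE][12-25 ALLOC][26-37 ALLOC]

Derivation:
Op 1: a = malloc(2) -> a = 0; heap: [0-1 ALLOC][2-37 FREE]
Op 2: b = malloc(1) -> b = 2; heap: [0-1 ALLOC][2-2 ALLOC][3-37 FREE]
Op 3: free(b) -> (freed b); heap: [0-1 ALLOC][2-37 FREE]
Op 4: c = malloc(10) -> c = 2; heap: [0-1 ALLOC][2-11 ALLOC][12-37 FREE]
Op 5: a = realloc(a, 14) -> a = 12; heap: [0-1 FREE][2-11 ALLOC][12-25 ALLOC][26-37 FREE]
Op 6: d = malloc(12) -> d = 26; heap: [0-1 FREE][2-11 ALLOC][12-25 ALLOC][26-37 ALLOC]
free(c): c = 2 -> block [2-11 ALLOC]; mark free, coalesce with adjacent free neighbors -> [0-11 FREE][12-25 ALLOC][26-37 ALLOC]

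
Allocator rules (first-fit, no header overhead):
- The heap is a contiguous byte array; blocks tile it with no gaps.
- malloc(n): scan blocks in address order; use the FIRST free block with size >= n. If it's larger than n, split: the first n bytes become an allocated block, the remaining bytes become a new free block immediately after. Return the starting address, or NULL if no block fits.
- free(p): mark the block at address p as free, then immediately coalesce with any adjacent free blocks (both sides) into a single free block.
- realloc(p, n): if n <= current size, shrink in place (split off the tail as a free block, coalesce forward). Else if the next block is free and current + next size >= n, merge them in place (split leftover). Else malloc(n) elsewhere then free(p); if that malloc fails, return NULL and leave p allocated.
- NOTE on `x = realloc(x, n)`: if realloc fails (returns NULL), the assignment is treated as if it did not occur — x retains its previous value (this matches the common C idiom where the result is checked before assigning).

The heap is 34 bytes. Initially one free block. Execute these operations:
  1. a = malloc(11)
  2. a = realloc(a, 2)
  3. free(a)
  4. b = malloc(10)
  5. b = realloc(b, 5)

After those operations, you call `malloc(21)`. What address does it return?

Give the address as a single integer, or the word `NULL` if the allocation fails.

Op 1: a = malloc(11) -> a = 0; heap: [0-10 ALLOC][11-33 FREE]
Op 2: a = realloc(a, 2) -> a = 0; heap: [0-1 ALLOC][2-33 FREE]
Op 3: free(a) -> (freed a); heap: [0-33 FREE]
Op 4: b = malloc(10) -> b = 0; heap: [0-9 ALLOC][10-33 FREE]
Op 5: b = realloc(b, 5) -> b = 0; heap: [0-4 ALLOC][5-33 FREE]
malloc(21): first-fit scan over [0-4 ALLOC][5-33 FREE] -> 5

Answer: 5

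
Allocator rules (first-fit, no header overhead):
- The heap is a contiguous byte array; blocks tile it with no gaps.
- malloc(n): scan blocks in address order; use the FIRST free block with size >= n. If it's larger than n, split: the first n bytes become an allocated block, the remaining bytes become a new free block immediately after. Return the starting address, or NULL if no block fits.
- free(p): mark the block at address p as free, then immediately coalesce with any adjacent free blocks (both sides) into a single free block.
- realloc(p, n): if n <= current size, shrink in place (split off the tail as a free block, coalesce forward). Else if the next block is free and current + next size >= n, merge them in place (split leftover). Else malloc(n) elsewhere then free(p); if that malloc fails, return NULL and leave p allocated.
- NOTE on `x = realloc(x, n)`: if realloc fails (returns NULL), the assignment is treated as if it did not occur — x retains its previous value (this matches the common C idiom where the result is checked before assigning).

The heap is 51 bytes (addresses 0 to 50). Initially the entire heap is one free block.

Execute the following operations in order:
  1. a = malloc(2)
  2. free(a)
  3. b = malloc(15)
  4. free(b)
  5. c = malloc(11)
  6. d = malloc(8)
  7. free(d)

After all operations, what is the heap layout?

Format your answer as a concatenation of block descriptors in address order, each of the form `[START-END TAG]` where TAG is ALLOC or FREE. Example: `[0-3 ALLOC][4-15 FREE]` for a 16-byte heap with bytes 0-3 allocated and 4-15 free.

Op 1: a = malloc(2) -> a = 0; heap: [0-1 ALLOC][2-50 FREE]
Op 2: free(a) -> (freed a); heap: [0-50 FREE]
Op 3: b = malloc(15) -> b = 0; heap: [0-14 ALLOC][15-50 FREE]
Op 4: free(b) -> (freed b); heap: [0-50 FREE]
Op 5: c = malloc(11) -> c = 0; heap: [0-10 ALLOC][11-50 FREE]
Op 6: d = malloc(8) -> d = 11; heap: [0-10 ALLOC][11-18 ALLOC][19-50 FREE]
Op 7: free(d) -> (freed d); heap: [0-10 ALLOC][11-50 FREE]

Answer: [0-10 ALLOC][11-50 FREE]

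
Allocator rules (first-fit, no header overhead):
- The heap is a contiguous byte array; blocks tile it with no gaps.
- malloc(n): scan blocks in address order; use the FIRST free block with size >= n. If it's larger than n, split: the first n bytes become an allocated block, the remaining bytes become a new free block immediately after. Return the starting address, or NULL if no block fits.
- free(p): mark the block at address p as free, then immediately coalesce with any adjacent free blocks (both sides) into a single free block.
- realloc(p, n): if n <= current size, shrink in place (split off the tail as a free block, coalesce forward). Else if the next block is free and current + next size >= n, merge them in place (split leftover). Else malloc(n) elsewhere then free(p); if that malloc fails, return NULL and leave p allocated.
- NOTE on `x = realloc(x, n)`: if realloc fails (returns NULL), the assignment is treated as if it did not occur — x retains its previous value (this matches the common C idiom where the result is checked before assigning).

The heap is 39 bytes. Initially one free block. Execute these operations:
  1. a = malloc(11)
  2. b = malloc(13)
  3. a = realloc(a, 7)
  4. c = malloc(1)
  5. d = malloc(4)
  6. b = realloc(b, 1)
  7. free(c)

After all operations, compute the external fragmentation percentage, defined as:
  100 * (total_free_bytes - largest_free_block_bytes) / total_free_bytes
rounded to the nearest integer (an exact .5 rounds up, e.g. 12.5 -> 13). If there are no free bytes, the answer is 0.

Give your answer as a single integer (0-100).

Answer: 56

Derivation:
Op 1: a = malloc(11) -> a = 0; heap: [0-10 ALLOC][11-38 FREE]
Op 2: b = malloc(13) -> b = 11; heap: [0-10 ALLOC][11-23 ALLOC][24-38 FREE]
Op 3: a = realloc(a, 7) -> a = 0; heap: [0-6 ALLOC][7-10 FREE][11-23 ALLOC][24-38 FREE]
Op 4: c = malloc(1) -> c = 7; heap: [0-6 ALLOC][7-7 ALLOC][8-10 FREE][11-23 ALLOC][24-38 FREE]
Op 5: d = malloc(4) -> d = 24; heap: [0-6 ALLOC][7-7 ALLOC][8-10 FREE][11-23 ALLOC][24-27 ALLOC][28-38 FREE]
Op 6: b = realloc(b, 1) -> b = 11; heap: [0-6 ALLOC][7-7 ALLOC][8-10 FREE][11-11 ALLOC][12-23 FREE][24-27 ALLOC][28-38 FREE]
Op 7: free(c) -> (freed c); heap: [0-6 ALLOC][7-10 FREE][11-11 ALLOC][12-23 FREE][24-27 ALLOC][28-38 FREE]
Free blocks: [4 12 11] total_free=27 largest=12 -> 100*(27-12)/27 = 1500/27 ≈ 55.556 -> rounds to 56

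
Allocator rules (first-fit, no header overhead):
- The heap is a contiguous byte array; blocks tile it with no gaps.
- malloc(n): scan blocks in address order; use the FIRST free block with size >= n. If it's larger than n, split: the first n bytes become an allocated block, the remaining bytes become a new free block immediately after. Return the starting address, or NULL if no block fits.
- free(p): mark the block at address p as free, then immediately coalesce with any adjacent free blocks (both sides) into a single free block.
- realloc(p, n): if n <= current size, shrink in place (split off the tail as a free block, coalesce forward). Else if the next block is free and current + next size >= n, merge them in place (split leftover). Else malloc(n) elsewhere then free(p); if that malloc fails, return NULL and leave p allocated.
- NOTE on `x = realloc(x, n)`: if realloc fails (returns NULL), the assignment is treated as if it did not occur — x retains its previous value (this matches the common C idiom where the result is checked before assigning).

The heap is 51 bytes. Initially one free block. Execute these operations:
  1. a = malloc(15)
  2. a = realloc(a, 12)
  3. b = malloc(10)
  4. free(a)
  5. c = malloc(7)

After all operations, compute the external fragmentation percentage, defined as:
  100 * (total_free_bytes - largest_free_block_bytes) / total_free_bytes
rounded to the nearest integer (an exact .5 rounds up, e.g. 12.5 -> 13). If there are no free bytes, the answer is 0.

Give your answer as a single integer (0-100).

Answer: 15

Derivation:
Op 1: a = malloc(15) -> a = 0; heap: [0-14 ALLOC][15-50 FREE]
Op 2: a = realloc(a, 12) -> a = 0; heap: [0-11 ALLOC][12-50 FREE]
Op 3: b = malloc(10) -> b = 12; heap: [0-11 ALLOC][12-21 ALLOC][22-50 FREE]
Op 4: free(a) -> (freed a); heap: [0-11 FREE][12-21 ALLOC][22-50 FREE]
Op 5: c = malloc(7) -> c = 0; heap: [0-6 ALLOC][7-11 FREE][12-21 ALLOC][22-50 FREE]
Free blocks: [5 29] total_free=34 largest=29 -> 100*(34-29)/34 = 500/34 ≈ 14.706 -> rounds to 15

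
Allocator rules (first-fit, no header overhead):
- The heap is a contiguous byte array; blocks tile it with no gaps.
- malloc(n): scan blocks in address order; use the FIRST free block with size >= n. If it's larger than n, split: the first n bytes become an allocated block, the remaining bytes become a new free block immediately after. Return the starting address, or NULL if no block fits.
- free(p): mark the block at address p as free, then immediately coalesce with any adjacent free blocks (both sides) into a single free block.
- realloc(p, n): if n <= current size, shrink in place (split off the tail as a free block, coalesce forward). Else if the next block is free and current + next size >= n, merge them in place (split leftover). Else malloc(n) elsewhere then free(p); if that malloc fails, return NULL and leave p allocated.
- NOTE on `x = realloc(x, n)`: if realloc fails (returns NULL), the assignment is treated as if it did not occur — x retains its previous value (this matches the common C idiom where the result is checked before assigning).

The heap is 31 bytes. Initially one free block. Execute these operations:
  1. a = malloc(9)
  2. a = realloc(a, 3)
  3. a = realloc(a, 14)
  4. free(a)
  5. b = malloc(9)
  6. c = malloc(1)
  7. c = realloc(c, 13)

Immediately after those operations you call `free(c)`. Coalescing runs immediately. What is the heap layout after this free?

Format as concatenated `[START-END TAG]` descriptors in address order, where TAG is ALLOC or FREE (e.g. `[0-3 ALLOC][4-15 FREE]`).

Op 1: a = malloc(9) -> a = 0; heap: [0-8 ALLOC][9-30 FREE]
Op 2: a = realloc(a, 3) -> a = 0; heap: [0-2 ALLOC][3-30 FREE]
Op 3: a = realloc(a, 14) -> a = 0; heap: [0-13 ALLOC][14-30 FREE]
Op 4: free(a) -> (freed a); heap: [0-30 FREE]
Op 5: b = malloc(9) -> b = 0; heap: [0-8 ALLOC][9-30 FREE]
Op 6: c = malloc(1) -> c = 9; heap: [0-8 ALLOC][9-9 ALLOC][10-30 FREE]
Op 7: c = realloc(c, 13) -> c = 9; heap: [0-8 ALLOC][9-21 ALLOC][22-30 FREE]
free(c): c = 9 -> block [9-21 ALLOC]; mark free, coalesce with adjacent free neighbors -> [0-8 ALLOC][9-30 FREE]

Answer: [0-8 ALLOC][9-30 FREE]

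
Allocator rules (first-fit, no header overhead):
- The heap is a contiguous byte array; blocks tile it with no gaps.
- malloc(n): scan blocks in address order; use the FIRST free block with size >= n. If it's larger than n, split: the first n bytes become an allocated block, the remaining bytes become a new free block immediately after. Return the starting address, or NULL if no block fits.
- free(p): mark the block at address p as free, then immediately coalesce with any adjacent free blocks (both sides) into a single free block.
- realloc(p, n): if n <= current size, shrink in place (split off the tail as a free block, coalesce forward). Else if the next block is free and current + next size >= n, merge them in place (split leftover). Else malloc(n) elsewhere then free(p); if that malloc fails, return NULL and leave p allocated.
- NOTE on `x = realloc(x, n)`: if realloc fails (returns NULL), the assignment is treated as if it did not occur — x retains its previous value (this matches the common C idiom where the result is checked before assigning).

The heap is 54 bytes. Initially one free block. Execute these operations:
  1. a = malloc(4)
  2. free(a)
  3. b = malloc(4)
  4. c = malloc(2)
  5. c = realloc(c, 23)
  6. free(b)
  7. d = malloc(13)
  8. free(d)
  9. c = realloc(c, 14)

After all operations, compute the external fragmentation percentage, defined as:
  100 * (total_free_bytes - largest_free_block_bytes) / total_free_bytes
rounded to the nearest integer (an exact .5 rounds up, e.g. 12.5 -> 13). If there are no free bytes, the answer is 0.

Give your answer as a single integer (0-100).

Answer: 10

Derivation:
Op 1: a = malloc(4) -> a = 0; heap: [0-3 ALLOC][4-53 FREE]
Op 2: free(a) -> (freed a); heap: [0-53 FREE]
Op 3: b = malloc(4) -> b = 0; heap: [0-3 ALLOC][4-53 FREE]
Op 4: c = malloc(2) -> c = 4; heap: [0-3 ALLOC][4-5 ALLOC][6-53 FREE]
Op 5: c = realloc(c, 23) -> c = 4; heap: [0-3 ALLOC][4-26 ALLOC][27-53 FREE]
Op 6: free(b) -> (freed b); heap: [0-3 FREE][4-26 ALLOC][27-53 FREE]
Op 7: d = malloc(13) -> d = 27; heap: [0-3 FREE][4-26 ALLOC][27-39 ALLOC][40-53 FREE]
Op 8: free(d) -> (freed d); heap: [0-3 FREE][4-26 ALLOC][27-53 FREE]
Op 9: c = realloc(c, 14) -> c = 4; heap: [0-3 FREE][4-17 ALLOC][18-53 FREE]
Free blocks: [4 36] total_free=40 largest=36 -> 100*(40-36)/40 = 400/40 = 10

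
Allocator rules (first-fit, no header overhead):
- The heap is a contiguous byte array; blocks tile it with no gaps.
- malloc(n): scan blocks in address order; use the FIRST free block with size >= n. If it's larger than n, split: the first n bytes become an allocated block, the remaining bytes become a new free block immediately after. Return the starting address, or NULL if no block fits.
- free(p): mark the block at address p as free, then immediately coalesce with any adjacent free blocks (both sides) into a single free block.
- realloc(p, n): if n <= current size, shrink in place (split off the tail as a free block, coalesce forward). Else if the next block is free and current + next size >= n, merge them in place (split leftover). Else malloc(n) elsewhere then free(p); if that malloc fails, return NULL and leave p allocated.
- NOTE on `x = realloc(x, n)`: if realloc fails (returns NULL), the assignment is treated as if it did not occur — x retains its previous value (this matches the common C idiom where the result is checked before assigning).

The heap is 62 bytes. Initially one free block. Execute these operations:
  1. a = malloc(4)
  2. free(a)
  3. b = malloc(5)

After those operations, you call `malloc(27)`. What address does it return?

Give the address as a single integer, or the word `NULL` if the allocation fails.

Answer: 5

Derivation:
Op 1: a = malloc(4) -> a = 0; heap: [0-3 ALLOC][4-61 FREE]
Op 2: free(a) -> (freed a); heap: [0-61 FREE]
Op 3: b = malloc(5) -> b = 0; heap: [0-4 ALLOC][5-61 FREE]
malloc(27): first-fit scan over [0-4 ALLOC][5-61 FREE] -> 5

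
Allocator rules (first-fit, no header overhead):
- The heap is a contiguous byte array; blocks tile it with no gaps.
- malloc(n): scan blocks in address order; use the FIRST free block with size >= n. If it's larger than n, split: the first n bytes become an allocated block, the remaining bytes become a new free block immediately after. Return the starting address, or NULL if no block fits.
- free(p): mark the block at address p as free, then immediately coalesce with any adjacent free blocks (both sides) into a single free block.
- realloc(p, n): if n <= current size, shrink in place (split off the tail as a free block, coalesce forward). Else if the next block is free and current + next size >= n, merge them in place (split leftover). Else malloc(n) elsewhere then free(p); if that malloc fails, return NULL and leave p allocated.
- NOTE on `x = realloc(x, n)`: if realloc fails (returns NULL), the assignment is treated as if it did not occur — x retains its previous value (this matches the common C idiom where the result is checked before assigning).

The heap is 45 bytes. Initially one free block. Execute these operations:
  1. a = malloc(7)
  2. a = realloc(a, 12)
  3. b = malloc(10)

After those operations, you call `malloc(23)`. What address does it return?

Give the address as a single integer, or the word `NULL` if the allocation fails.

Answer: 22

Derivation:
Op 1: a = malloc(7) -> a = 0; heap: [0-6 ALLOC][7-44 FREE]
Op 2: a = realloc(a, 12) -> a = 0; heap: [0-11 ALLOC][12-44 FREE]
Op 3: b = malloc(10) -> b = 12; heap: [0-11 ALLOC][12-21 ALLOC][22-44 FREE]
malloc(23): first-fit scan over [0-11 ALLOC][12-21 ALLOC][22-44 FREE] -> 22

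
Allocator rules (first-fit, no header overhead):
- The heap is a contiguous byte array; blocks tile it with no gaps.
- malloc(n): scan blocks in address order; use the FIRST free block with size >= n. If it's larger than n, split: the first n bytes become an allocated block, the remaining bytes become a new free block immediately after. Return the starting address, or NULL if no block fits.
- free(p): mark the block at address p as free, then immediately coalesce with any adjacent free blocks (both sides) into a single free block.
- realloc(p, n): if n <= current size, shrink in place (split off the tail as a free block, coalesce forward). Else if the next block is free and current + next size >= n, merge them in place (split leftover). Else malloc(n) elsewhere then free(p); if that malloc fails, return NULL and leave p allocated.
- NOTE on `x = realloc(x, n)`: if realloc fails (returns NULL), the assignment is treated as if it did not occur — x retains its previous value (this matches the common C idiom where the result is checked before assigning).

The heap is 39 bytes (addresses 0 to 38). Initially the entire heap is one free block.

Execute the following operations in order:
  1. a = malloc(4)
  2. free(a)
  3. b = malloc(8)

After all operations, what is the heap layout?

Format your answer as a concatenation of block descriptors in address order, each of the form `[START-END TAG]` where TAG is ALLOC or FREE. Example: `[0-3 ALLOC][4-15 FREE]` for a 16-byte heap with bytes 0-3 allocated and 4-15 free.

Op 1: a = malloc(4) -> a = 0; heap: [0-3 ALLOC][4-38 FREE]
Op 2: free(a) -> (freed a); heap: [0-38 FREE]
Op 3: b = malloc(8) -> b = 0; heap: [0-7 ALLOC][8-38 FREE]

Answer: [0-7 ALLOC][8-38 FREE]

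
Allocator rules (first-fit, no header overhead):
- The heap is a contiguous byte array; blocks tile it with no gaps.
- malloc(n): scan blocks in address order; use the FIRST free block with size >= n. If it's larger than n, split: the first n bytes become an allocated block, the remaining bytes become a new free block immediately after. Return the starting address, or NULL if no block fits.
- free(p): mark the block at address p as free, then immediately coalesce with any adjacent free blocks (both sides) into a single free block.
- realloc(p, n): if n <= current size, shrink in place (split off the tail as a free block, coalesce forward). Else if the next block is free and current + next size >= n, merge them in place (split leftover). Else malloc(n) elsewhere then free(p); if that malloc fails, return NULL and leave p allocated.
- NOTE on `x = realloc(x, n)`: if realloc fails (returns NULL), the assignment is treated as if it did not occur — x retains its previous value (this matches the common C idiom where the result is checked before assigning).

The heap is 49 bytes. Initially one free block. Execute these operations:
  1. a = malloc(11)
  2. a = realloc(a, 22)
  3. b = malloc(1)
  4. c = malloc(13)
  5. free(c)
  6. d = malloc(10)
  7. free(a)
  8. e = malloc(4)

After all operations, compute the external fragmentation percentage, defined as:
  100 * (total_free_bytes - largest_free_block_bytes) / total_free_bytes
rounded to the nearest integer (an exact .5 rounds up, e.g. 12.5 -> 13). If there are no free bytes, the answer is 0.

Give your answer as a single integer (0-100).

Op 1: a = malloc(11) -> a = 0; heap: [0-10 ALLOC][11-48 FREE]
Op 2: a = realloc(a, 22) -> a = 0; heap: [0-21 ALLOC][22-48 FREE]
Op 3: b = malloc(1) -> b = 22; heap: [0-21 ALLOC][22-22 ALLOC][23-48 FREE]
Op 4: c = malloc(13) -> c = 23; heap: [0-21 ALLOC][22-22 ALLOC][23-35 ALLOC][36-48 FREE]
Op 5: free(c) -> (freed c); heap: [0-21 ALLOC][22-22 ALLOC][23-48 FREE]
Op 6: d = malloc(10) -> d = 23; heap: [0-21 ALLOC][22-22 ALLOC][23-32 ALLOC][33-48 FREE]
Op 7: free(a) -> (freed a); heap: [0-21 FREE][22-22 ALLOC][23-32 ALLOC][33-48 FREE]
Op 8: e = malloc(4) -> e = 0; heap: [0-3 ALLOC][4-21 FREE][22-22 ALLOC][23-32 ALLOC][33-48 FREE]
Free blocks: [18 16] total_free=34 largest=18 -> 100*(34-18)/34 = 1600/34 ≈ 47.059 -> rounds to 47

Answer: 47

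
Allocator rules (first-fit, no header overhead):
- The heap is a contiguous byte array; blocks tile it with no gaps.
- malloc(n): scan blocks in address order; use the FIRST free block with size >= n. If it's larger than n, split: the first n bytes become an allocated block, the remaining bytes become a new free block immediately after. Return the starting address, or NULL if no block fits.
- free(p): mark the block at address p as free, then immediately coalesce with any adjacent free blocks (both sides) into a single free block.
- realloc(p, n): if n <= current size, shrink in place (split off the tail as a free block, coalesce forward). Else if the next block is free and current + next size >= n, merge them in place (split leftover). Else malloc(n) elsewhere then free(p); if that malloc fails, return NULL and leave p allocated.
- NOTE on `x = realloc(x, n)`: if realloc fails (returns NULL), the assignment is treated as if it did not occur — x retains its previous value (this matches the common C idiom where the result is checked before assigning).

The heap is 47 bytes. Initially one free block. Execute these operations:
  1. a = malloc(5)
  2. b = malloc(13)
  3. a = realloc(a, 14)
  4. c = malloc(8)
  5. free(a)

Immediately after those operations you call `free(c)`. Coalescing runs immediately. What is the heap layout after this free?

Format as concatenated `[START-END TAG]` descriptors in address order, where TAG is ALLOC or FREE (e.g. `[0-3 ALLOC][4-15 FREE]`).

Answer: [0-4 FREE][5-17 ALLOC][18-46 FREE]

Derivation:
Op 1: a = malloc(5) -> a = 0; heap: [0-4 ALLOC][5-46 FREE]
Op 2: b = malloc(13) -> b = 5; heap: [0-4 ALLOC][5-17 ALLOC][18-46 FREE]
Op 3: a = realloc(a, 14) -> a = 18; heap: [0-4 FREE][5-17 ALLOC][18-31 ALLOC][32-46 FREE]
Op 4: c = malloc(8) -> c = 32; heap: [0-4 FREE][5-17 ALLOC][18-31 ALLOC][32-39 ALLOC][40-46 FREE]
Op 5: free(a) -> (freed a); heap: [0-4 FREE][5-17 ALLOC][18-31 FREE][32-39 ALLOC][40-46 FREE]
free(c): c = 32 -> block [32-39 ALLOC]; mark free, coalesce with adjacent free neighbors -> [0-4 FREE][5-17 ALLOC][18-46 FREE]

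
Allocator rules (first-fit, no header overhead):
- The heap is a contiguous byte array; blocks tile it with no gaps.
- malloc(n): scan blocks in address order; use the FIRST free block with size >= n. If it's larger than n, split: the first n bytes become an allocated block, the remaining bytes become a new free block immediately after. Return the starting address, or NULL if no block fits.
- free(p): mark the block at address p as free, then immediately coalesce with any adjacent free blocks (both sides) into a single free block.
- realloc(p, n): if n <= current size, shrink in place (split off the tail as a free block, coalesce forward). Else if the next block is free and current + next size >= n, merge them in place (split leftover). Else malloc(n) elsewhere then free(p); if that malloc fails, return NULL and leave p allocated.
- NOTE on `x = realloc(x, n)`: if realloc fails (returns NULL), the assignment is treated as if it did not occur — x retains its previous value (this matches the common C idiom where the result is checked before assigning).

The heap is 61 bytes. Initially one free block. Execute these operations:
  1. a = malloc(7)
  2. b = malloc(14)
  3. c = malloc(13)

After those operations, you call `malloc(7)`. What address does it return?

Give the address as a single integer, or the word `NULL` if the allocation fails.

Op 1: a = malloc(7) -> a = 0; heap: [0-6 ALLOC][7-60 FREE]
Op 2: b = malloc(14) -> b = 7; heap: [0-6 ALLOC][7-20 ALLOC][21-60 FREE]
Op 3: c = malloc(13) -> c = 21; heap: [0-6 ALLOC][7-20 ALLOC][21-33 ALLOC][34-60 FREE]
malloc(7): first-fit scan over [0-6 ALLOC][7-20 ALLOC][21-33 ALLOC][34-60 FREE] -> 34

Answer: 34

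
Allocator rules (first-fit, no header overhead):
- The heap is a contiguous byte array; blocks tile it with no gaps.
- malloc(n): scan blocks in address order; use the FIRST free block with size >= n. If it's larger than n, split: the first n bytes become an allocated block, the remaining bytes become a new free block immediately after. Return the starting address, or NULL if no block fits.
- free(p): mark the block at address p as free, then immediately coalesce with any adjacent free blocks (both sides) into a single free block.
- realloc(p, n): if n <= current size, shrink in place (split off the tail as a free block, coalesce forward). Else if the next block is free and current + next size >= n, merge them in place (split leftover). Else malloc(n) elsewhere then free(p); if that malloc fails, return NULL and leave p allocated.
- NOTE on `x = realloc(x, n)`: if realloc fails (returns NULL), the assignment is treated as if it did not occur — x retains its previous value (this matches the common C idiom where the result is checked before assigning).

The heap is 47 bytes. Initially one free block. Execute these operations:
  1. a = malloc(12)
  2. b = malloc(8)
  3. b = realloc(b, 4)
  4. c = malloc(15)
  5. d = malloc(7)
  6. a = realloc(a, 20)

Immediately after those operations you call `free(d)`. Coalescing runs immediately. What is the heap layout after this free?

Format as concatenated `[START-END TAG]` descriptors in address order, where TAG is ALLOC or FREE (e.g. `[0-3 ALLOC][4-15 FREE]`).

Op 1: a = malloc(12) -> a = 0; heap: [0-11 ALLOC][12-46 FREE]
Op 2: b = malloc(8) -> b = 12; heap: [0-11 ALLOC][12-19 ALLOC][20-46 FREE]
Op 3: b = realloc(b, 4) -> b = 12; heap: [0-11 ALLOC][12-15 ALLOC][16-46 FREE]
Op 4: c = malloc(15) -> c = 16; heap: [0-11 ALLOC][12-15 ALLOC][16-30 ALLOC][31-46 FREE]
Op 5: d = malloc(7) -> d = 31; heap: [0-11 ALLOC][12-15 ALLOC][16-30 ALLOC][31-37 ALLOC][38-46 FREE]
Op 6: a = realloc(a, 20) -> NULL (a unchanged); heap: [0-11 ALLOC][12-15 ALLOC][16-30 ALLOC][31-37 ALLOC][38-46 FREE]
free(d): d = 31 -> block [31-37 ALLOC]; mark free, coalesce with adjacent free neighbors -> [0-11 ALLOC][12-15 ALLOC][16-30 ALLOC][31-46 FREE]

Answer: [0-11 ALLOC][12-15 ALLOC][16-30 ALLOC][31-46 FREE]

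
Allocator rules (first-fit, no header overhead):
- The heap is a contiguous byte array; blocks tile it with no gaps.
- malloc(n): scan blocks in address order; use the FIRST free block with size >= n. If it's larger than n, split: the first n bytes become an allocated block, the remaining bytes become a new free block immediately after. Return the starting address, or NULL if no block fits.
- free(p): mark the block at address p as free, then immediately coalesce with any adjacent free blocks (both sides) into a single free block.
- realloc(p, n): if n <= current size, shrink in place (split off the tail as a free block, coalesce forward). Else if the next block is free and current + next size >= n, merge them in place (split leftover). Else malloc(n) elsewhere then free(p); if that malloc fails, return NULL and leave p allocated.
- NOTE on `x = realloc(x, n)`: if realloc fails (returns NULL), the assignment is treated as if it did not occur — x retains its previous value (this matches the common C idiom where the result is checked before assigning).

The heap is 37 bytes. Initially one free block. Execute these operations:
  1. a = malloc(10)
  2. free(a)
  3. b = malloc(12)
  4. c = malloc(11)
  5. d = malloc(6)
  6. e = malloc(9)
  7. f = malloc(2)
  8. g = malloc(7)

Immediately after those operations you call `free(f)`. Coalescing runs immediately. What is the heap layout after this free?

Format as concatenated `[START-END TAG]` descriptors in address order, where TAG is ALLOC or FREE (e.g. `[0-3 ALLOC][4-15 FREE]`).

Answer: [0-11 ALLOC][12-22 ALLOC][23-28 ALLOC][29-36 FREE]

Derivation:
Op 1: a = malloc(10) -> a = 0; heap: [0-9 ALLOC][10-36 FREE]
Op 2: free(a) -> (freed a); heap: [0-36 FREE]
Op 3: b = malloc(12) -> b = 0; heap: [0-11 ALLOC][12-36 FREE]
Op 4: c = malloc(11) -> c = 12; heap: [0-11 ALLOC][12-22 ALLOC][23-36 FREE]
Op 5: d = malloc(6) -> d = 23; heap: [0-11 ALLOC][12-22 ALLOC][23-28 ALLOC][29-36 FREE]
Op 6: e = malloc(9) -> e = NULL; heap: [0-11 ALLOC][12-22 ALLOC][23-28 ALLOC][29-36 FREE]
Op 7: f = malloc(2) -> f = 29; heap: [0-11 ALLOC][12-22 ALLOC][23-28 ALLOC][29-30 ALLOC][31-36 FREE]
Op 8: g = malloc(7) -> g = NULL; heap: [0-11 ALLOC][12-22 ALLOC][23-28 ALLOC][29-30 ALLOC][31-36 FREE]
free(f): f = 29 -> block [29-30 ALLOC]; mark free, coalesce with adjacent free neighbors -> [0-11 ALLOC][12-22 ALLOC][23-28 ALLOC][29-36 FREE]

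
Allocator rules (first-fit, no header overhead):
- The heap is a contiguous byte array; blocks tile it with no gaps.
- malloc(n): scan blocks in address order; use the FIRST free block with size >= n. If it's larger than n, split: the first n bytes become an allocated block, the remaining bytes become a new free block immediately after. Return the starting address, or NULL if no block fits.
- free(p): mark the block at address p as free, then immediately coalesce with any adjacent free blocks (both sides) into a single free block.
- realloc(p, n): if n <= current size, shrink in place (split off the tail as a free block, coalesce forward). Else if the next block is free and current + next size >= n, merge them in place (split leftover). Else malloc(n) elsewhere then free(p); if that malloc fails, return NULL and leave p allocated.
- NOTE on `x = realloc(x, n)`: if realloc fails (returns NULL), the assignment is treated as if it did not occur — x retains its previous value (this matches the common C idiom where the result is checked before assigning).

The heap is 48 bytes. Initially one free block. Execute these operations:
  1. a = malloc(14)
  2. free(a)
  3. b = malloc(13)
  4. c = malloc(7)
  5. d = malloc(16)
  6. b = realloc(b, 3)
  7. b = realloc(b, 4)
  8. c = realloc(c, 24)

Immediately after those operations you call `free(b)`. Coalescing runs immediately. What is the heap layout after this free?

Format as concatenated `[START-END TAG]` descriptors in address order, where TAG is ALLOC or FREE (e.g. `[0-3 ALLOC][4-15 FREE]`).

Op 1: a = malloc(14) -> a = 0; heap: [0-13 ALLOC][14-47 FREE]
Op 2: free(a) -> (freed a); heap: [0-47 FREE]
Op 3: b = malloc(13) -> b = 0; heap: [0-12 ALLOC][13-47 FREE]
Op 4: c = malloc(7) -> c = 13; heap: [0-12 ALLOC][13-19 ALLOC][20-47 FREE]
Op 5: d = malloc(16) -> d = 20; heap: [0-12 ALLOC][13-19 ALLOC][20-35 ALLOC][36-47 FREE]
Op 6: b = realloc(b, 3) -> b = 0; heap: [0-2 ALLOC][3-12 FREE][13-19 ALLOC][20-35 ALLOC][36-47 FREE]
Op 7: b = realloc(b, 4) -> b = 0; heap: [0-3 ALLOC][4-12 FREE][13-19 ALLOC][20-35 ALLOC][36-47 FREE]
Op 8: c = realloc(c, 24) -> NULL (c unchanged); heap: [0-3 ALLOC][4-12 FREE][13-19 ALLOC][20-35 ALLOC][36-47 FREE]
free(b): b = 0 -> block [0-3 ALLOC]; mark free, coalesce with adjacent free neighbors -> [0-12 FREE][13-19 ALLOC][20-35 ALLOC][36-47 FREE]

Answer: [0-12 FREE][13-19 ALLOC][20-35 ALLOC][36-47 FREE]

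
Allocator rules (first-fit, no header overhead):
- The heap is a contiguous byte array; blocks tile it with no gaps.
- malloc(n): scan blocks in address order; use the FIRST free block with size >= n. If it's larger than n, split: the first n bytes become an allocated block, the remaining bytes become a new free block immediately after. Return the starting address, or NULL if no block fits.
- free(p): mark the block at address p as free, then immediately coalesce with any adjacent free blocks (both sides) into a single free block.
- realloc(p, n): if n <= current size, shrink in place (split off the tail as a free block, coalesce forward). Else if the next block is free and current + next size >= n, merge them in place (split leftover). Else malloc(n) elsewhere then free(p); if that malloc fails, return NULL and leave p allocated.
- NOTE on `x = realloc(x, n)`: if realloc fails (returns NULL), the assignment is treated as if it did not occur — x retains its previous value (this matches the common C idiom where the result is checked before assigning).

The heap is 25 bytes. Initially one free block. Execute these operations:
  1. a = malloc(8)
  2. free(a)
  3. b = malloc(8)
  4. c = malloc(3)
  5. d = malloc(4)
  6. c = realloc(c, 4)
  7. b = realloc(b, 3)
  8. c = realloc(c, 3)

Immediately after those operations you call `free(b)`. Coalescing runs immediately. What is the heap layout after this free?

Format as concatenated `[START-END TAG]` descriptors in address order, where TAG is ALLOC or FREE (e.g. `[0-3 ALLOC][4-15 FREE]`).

Op 1: a = malloc(8) -> a = 0; heap: [0-7 ALLOC][8-24 FREE]
Op 2: free(a) -> (freed a); heap: [0-24 FREE]
Op 3: b = malloc(8) -> b = 0; heap: [0-7 ALLOC][8-24 FREE]
Op 4: c = malloc(3) -> c = 8; heap: [0-7 ALLOC][8-10 ALLOC][11-24 FREE]
Op 5: d = malloc(4) -> d = 11; heap: [0-7 ALLOC][8-10 ALLOC][11-14 ALLOC][15-24 FREE]
Op 6: c = realloc(c, 4) -> c = 15; heap: [0-7 ALLOC][8-10 FREE][11-14 ALLOC][15-18 ALLOC][19-24 FREE]
Op 7: b = realloc(b, 3) -> b = 0; heap: [0-2 ALLOC][3-10 FREE][11-14 ALLOC][15-18 ALLOC][19-24 FREE]
Op 8: c = realloc(c, 3) -> c = 15; heap: [0-2 ALLOC][3-10 FREE][11-14 ALLOC][15-17 ALLOC][18-24 FREE]
free(b): b = 0 -> block [0-2 ALLOC]; mark free, coalesce with adjacent free neighbors -> [0-10 FREE][11-14 ALLOC][15-17 ALLOC][18-24 FREE]

Answer: [0-10 FREE][11-14 ALLOC][15-17 ALLOC][18-24 FREE]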